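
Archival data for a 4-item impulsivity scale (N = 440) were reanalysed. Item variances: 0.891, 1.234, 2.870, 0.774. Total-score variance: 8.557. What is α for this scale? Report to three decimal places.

α = 0.434

Σσ²ᵢ = 0.891 + 1.234 + 2.870 + 0.774 = 5.769
α = (k/(k−1))·(1 − Σσ²ᵢ/Var(T)) = (4/3)·(1 − 5.769/8.557) = 0.434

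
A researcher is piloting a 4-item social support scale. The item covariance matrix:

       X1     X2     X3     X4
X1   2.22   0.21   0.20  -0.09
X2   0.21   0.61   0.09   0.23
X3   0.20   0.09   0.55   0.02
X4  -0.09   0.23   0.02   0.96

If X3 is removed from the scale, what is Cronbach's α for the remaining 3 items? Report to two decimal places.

Cronbach's α = 0.23

Remaining items: X1, X2, X4 (k = 3).
Σσᵢ² = 2.22 + 0.61 + 0.96 = 3.79
Var(T) = 3.79 + 2 × 0.35 = 4.49
α (item deleted) = (3/2)·(1 − 3.79/4.49) = 0.23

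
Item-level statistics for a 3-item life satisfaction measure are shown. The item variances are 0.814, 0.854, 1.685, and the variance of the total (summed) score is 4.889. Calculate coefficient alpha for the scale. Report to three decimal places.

sum of item variances = 0.814 + 0.854 + 1.685 = 3.353
α = (k/(k−1))·(1 − sum of item variances/total variance) = (3/2)·(1 − 3.353/4.889) = 0.471

α = 0.471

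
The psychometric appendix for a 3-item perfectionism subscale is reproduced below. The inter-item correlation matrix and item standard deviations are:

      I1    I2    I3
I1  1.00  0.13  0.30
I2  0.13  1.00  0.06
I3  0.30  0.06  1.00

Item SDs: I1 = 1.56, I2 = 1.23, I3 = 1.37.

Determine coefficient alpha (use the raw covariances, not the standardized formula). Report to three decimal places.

Σσ²ᵢ = 1.56² + 1.23² + 1.37² = 5.8234
Covariances σ_ij = r_ij · s_i · s_j:
  σ(I1,I2) = 0.13 × 1.56 × 1.23 = 0.2494
  σ(I1,I3) = 0.30 × 1.56 × 1.37 = 0.6412
  σ(I2,I3) = 0.06 × 1.23 × 1.37 = 0.1011
σ²_T = Σσ²ᵢ + 2·Σσ_ij = 5.8234 + 2 × 0.9917 = 7.8068
α = (3/2)·(1 − 5.8234/7.8068) = 0.381

coefficient alpha = 0.381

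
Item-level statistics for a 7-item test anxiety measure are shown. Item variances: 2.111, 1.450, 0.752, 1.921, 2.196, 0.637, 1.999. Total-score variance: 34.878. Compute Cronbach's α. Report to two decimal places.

Cronbach's α = 0.80

Σσ²ᵢ = 2.111 + 1.450 + 0.752 + 1.921 + 2.196 + 0.637 + 1.999 = 11.066
α = (k/(k−1))·(1 − Σσ²ᵢ/σ²_total) = (7/6)·(1 − 11.066/34.878) = 0.80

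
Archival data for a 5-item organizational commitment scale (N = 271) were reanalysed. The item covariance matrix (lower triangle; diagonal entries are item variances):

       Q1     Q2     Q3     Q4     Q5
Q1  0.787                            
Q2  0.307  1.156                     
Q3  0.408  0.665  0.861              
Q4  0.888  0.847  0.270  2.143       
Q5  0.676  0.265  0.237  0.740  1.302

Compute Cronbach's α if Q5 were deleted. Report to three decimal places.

Remaining items: Q1, Q2, Q3, Q4 (k = 4).
ΣVar(i) = 0.787 + 1.156 + 0.861 + 2.143 = 4.947
total variance = 4.947 + 2 × 3.385 = 11.717
α (item deleted) = (4/3)·(1 − 4.947/11.717) = 0.770

α = 0.770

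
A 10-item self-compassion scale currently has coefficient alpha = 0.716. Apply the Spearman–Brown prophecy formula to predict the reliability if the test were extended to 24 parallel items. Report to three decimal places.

Length factor m = 24/10 = 2.4000
α' = m·α / (1 + (m−1)·α)
   = 24/10 × 0.716 / (1 + (24/10 − 1) × 0.716)
   = 1.7184 / 2.0024 = 0.858

predicted reliability = 0.858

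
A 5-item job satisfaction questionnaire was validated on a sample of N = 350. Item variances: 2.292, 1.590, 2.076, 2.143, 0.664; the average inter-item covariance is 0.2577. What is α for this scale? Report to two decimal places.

sum of item variances = 2.292 + 1.590 + 2.076 + 2.143 + 0.664 = 8.765
Sum of the 10 distinct covariances = 10 × 0.2577 = 2.5770
σ²_total = sum of item variances + 2·Σcov = 8.765 + 2 × 2.5770 = 13.9190
α = (5/4)·(1 − 8.765/13.9190) = 0.46

α = 0.46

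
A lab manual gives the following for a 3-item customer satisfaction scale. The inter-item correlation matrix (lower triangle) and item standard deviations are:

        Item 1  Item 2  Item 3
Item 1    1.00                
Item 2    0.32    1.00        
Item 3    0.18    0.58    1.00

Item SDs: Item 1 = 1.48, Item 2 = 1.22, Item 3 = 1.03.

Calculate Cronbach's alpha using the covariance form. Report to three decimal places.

α = 0.600

Σσ²ᵢ = 1.48² + 1.22² + 1.03² = 4.7397
Covariances σ_ij = r_ij · s_i · s_j:
  σ(Item 1,Item 2) = 0.32 × 1.48 × 1.22 = 0.5778
  σ(Item 1,Item 3) = 0.18 × 1.48 × 1.03 = 0.2744
  σ(Item 2,Item 3) = 0.58 × 1.22 × 1.03 = 0.7288
σ²_T = Σσ²ᵢ + 2·Σσ_ij = 4.7397 + 2 × 1.5810 = 7.9017
α = (3/2)·(1 − 4.7397/7.9017) = 0.600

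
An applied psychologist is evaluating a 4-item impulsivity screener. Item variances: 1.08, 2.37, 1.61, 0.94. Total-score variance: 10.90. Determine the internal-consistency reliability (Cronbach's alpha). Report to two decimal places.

Cronbach's alpha = 0.60

Σσ²ᵢ = 1.08 + 2.37 + 1.61 + 0.94 = 6.00
α = (k/(k−1))·(1 − Σσ²ᵢ/Var(T)) = (4/3)·(1 − 6.00/10.90) = 0.60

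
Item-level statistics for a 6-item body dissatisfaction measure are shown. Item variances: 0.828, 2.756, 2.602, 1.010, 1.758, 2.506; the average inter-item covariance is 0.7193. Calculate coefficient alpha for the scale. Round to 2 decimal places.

Σσᵢ² = 0.828 + 2.756 + 2.602 + 1.010 + 1.758 + 2.506 = 11.460
Sum of the 15 distinct covariances = 15 × 0.7193 = 10.7895
total variance = Σσᵢ² + 2·Σcov = 11.460 + 2 × 10.7895 = 33.0390
α = (6/5)·(1 − 11.460/33.0390) = 0.78

coefficient alpha = 0.78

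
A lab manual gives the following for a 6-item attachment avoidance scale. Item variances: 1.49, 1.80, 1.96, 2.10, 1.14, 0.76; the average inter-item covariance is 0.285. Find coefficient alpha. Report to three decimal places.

α = 0.576

ΣVar(i) = 1.49 + 1.80 + 1.96 + 2.10 + 1.14 + 0.76 = 9.25
Sum of the 15 distinct covariances = 15 × 0.285 = 4.275
σ²_T = ΣVar(i) + 2·Σcov = 9.25 + 2 × 4.275 = 17.800
α = (6/5)·(1 − 9.25/17.800) = 0.576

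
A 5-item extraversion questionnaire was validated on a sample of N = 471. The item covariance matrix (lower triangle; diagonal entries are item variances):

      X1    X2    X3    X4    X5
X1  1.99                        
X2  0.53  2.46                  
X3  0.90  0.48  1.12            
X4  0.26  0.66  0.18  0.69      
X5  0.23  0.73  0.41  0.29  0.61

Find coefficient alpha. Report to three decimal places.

Σσ²ᵢ = 1.99 + 2.46 + 1.12 + 0.69 + 0.61 = 6.87
Sum of the distinct covariances = 4.67
total variance = 6.87 + 2 × 4.67 = 16.21
α = (k/(k−1))·(1 − Σσ²ᵢ/total variance) = (5/4)·(1 − 6.87/16.21) = 0.720

coefficient alpha = 0.720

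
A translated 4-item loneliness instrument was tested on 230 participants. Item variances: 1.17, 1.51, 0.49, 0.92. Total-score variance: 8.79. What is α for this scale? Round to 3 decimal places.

Σσ²ᵢ = 1.17 + 1.51 + 0.49 + 0.92 = 4.09
α = (k/(k−1))·(1 − Σσ²ᵢ/Var(T)) = (4/3)·(1 − 4.09/8.79) = 0.713

α = 0.713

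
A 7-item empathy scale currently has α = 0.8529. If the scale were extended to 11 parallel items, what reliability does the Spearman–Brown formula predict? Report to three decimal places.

predicted reliability = 0.901

Length factor m = 11/7 = 1.5714
α' = m·α / (1 + (m−1)·α)
   = 11/7 × 0.8529 / (1 + (11/7 − 1) × 0.8529)
   = 1.3403 / 1.4874 = 0.901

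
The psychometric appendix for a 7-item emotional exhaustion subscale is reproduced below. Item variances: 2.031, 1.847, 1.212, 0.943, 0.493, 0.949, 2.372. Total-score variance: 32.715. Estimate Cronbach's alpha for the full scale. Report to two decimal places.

α = 0.82

Σσ²ᵢ = 2.031 + 1.847 + 1.212 + 0.943 + 0.493 + 0.949 + 2.372 = 9.847
α = (k/(k−1))·(1 − Σσ²ᵢ/Var(T)) = (7/6)·(1 − 9.847/32.715) = 0.82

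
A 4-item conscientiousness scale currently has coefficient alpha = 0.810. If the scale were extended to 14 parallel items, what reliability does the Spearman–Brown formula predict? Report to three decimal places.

Length factor m = 14/4 = 3.5000
α' = m·α / (1 + (m−1)·α)
   = 14/4 × 0.810 / (1 + (14/4 − 1) × 0.810)
   = 2.8350 / 3.0250 = 0.937

predicted reliability = 0.937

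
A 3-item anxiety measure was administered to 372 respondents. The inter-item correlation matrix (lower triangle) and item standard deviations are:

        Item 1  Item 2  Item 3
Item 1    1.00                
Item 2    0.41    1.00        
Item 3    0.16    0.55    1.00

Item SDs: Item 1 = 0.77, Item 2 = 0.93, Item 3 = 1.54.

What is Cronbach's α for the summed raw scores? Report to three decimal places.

Σσ²ᵢ = 0.77² + 0.93² + 1.54² = 3.8294
Covariances σ_ij = r_ij · s_i · s_j:
  σ(Item 1,Item 2) = 0.41 × 0.77 × 0.93 = 0.2936
  σ(Item 1,Item 3) = 0.16 × 0.77 × 1.54 = 0.1897
  σ(Item 2,Item 3) = 0.55 × 0.93 × 1.54 = 0.7877
σ²_T = Σσ²ᵢ + 2·Σσ_ij = 3.8294 + 2 × 1.2710 = 6.3714
α = (3/2)·(1 − 3.8294/6.3714) = 0.598

Cronbach's α = 0.598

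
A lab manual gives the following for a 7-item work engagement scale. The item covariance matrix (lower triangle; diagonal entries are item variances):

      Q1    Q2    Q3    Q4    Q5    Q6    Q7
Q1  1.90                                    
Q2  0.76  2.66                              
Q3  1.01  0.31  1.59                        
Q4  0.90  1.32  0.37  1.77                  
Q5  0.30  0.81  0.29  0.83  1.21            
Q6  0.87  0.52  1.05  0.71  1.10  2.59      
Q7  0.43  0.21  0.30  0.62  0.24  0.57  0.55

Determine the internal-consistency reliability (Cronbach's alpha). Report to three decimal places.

Cronbach's alpha = 0.803

sum of item variances = 1.90 + 2.66 + 1.59 + 1.77 + 1.21 + 2.59 + 0.55 = 12.27
Sum of off-diagonal covariances = 13.52
σ²_T = 12.27 + 2 × 13.52 = 39.31
α = (k/(k−1))·(1 − sum of item variances/σ²_T) = (7/6)·(1 − 12.27/39.31) = 0.803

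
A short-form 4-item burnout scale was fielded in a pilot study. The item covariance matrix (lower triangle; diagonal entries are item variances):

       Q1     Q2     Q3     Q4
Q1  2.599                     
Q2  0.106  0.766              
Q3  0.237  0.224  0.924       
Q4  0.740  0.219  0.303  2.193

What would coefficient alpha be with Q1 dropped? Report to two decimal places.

α = 0.42

Remaining items: Q2, Q3, Q4 (k = 3).
sum of item variances = 0.766 + 0.924 + 2.193 = 3.883
total variance = 3.883 + 2 × 0.746 = 5.375
α (item deleted) = (3/2)·(1 − 3.883/5.375) = 0.42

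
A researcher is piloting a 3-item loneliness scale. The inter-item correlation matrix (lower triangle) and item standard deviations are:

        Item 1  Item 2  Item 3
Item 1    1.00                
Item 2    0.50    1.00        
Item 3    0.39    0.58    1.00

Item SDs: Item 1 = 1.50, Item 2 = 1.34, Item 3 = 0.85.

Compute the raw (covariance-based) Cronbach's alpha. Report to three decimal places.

Σσ²ᵢ = 1.50² + 1.34² + 0.85² = 4.7681
Covariances σ_ij = r_ij · s_i · s_j:
  σ(Item 1,Item 2) = 0.50 × 1.50 × 1.34 = 1.0050
  σ(Item 1,Item 3) = 0.39 × 1.50 × 0.85 = 0.4972
  σ(Item 2,Item 3) = 0.58 × 1.34 × 0.85 = 0.6606
σ²_T = Σσ²ᵢ + 2·Σσ_ij = 4.7681 + 2 × 2.1628 = 9.0937
α = (3/2)·(1 − 4.7681/9.0937) = 0.714

α = 0.714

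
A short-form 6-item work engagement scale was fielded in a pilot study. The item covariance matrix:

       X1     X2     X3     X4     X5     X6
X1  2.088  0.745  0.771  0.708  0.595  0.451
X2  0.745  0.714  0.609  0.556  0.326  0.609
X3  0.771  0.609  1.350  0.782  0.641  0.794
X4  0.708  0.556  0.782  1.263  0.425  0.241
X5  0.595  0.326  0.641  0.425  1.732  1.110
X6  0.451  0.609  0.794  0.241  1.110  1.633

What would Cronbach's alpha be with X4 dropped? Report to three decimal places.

α = 0.799

Remaining items: X1, X2, X3, X5, X6 (k = 5).
sum of item variances = 2.088 + 0.714 + 1.350 + 1.732 + 1.633 = 7.517
σ²_T = 7.517 + 2 × 6.651 = 20.819
α (item deleted) = (5/4)·(1 − 7.517/20.819) = 0.799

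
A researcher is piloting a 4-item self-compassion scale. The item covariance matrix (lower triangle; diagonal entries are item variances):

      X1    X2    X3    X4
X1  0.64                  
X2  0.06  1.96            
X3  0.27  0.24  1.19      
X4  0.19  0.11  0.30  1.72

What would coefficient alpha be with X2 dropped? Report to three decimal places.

Remaining items: X1, X3, X4 (k = 3).
ΣVar(i) = 0.64 + 1.19 + 1.72 = 3.55
Var(T) = 3.55 + 2 × 0.76 = 5.07
α (item deleted) = (3/2)·(1 − 3.55/5.07) = 0.450

α = 0.450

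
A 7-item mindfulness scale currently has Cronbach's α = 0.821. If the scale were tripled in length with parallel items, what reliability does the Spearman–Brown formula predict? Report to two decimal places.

Length factor m = 3
α' = m·α / (1 + (m−1)·α)
   = 3 × 0.821 / (1 + (3 − 1) × 0.821)
   = 2.4630 / 2.6420 = 0.93

predicted reliability = 0.93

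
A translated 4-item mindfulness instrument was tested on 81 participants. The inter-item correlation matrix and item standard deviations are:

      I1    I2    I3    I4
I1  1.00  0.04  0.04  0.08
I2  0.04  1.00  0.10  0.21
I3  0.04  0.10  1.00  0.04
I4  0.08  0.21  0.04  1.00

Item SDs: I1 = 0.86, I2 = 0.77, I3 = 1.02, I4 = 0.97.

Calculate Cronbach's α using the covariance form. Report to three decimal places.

α = 0.261

Σσ²ᵢ = 0.86² + 0.77² + 1.02² + 0.97² = 3.3138
Covariances σ_ij = r_ij · s_i · s_j:
  σ(I1,I2) = 0.04 × 0.86 × 0.77 = 0.0265
  σ(I1,I3) = 0.04 × 0.86 × 1.02 = 0.0351
  σ(I1,I4) = 0.08 × 0.86 × 0.97 = 0.0667
  σ(I2,I3) = 0.10 × 0.77 × 1.02 = 0.0785
  σ(I2,I4) = 0.21 × 0.77 × 0.97 = 0.1568
  σ(I3,I4) = 0.04 × 1.02 × 0.97 = 0.0396
σ²_T = Σσ²ᵢ + 2·Σσ_ij = 3.3138 + 2 × 0.4032 = 4.1202
α = (4/3)·(1 − 3.3138/4.1202) = 0.261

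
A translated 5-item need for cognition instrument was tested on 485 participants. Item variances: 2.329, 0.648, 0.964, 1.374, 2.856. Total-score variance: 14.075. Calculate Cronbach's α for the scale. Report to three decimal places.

Σσ²ᵢ = 2.329 + 0.648 + 0.964 + 1.374 + 2.856 = 8.171
α = (k/(k−1))·(1 − Σσ²ᵢ/total variance) = (5/4)·(1 − 8.171/14.075) = 0.524

α = 0.524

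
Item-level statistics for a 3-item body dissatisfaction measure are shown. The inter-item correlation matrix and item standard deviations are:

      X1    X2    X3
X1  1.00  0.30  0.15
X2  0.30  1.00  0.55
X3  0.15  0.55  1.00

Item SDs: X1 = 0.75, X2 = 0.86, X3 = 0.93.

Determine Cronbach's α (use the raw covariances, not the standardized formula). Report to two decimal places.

Σσ²ᵢ = 0.75² + 0.86² + 0.93² = 2.1670
Covariances σ_ij = r_ij · s_i · s_j:
  σ(X1,X2) = 0.30 × 0.75 × 0.86 = 0.1935
  σ(X1,X3) = 0.15 × 0.75 × 0.93 = 0.1046
  σ(X2,X3) = 0.55 × 0.86 × 0.93 = 0.4399
σ²_T = Σσ²ᵢ + 2·Σσ_ij = 2.1670 + 2 × 0.7380 = 3.6430
α = (3/2)·(1 − 2.1670/3.6430) = 0.61

α = 0.61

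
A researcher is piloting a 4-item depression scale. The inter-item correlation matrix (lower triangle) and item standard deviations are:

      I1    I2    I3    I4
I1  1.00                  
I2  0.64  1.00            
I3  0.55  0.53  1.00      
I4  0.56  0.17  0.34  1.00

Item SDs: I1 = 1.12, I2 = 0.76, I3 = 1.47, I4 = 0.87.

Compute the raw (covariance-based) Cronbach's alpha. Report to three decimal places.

Σσ²ᵢ = 1.12² + 0.76² + 1.47² + 0.87² = 4.7498
Covariances σ_ij = r_ij · s_i · s_j:
  σ(I1,I2) = 0.64 × 1.12 × 0.76 = 0.5448
  σ(I1,I3) = 0.55 × 1.12 × 1.47 = 0.9055
  σ(I1,I4) = 0.56 × 1.12 × 0.87 = 0.5457
  σ(I2,I3) = 0.53 × 0.76 × 1.47 = 0.5921
  σ(I2,I4) = 0.17 × 0.76 × 0.87 = 0.1124
  σ(I3,I4) = 0.34 × 1.47 × 0.87 = 0.4348
σ²_T = Σσ²ᵢ + 2·Σσ_ij = 4.7498 + 2 × 3.1353 = 11.0204
α = (4/3)·(1 − 4.7498/11.0204) = 0.759

α = 0.759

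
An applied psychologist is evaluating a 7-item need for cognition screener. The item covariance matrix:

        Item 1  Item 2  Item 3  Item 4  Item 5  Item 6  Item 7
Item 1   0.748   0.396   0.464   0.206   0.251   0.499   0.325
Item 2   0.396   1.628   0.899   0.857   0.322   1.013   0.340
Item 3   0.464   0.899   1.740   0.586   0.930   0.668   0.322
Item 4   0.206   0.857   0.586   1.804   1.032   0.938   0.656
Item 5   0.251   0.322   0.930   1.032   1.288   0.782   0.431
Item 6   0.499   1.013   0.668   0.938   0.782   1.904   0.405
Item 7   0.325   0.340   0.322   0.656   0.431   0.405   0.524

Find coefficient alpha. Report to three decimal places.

sum of item variances = 0.748 + 1.628 + 1.740 + 1.804 + 1.288 + 1.904 + 0.524 = 9.636
Σ_{i<j} σ_ij = 12.322
total variance = 9.636 + 2 × 12.322 = 34.280
α = (k/(k−1))·(1 − sum of item variances/total variance) = (7/6)·(1 − 9.636/34.280) = 0.839

coefficient alpha = 0.839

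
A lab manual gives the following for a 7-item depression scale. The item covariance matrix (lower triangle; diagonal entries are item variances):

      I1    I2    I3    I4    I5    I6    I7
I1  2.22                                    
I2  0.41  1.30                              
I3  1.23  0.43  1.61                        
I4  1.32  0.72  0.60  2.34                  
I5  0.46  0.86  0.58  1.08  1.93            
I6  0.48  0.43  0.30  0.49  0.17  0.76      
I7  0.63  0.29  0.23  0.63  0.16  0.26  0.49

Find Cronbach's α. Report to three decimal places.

Σσ²ᵢ = 2.22 + 1.30 + 1.61 + 2.34 + 1.93 + 0.76 + 0.49 = 10.65
Σ_{i<j} σ_ij = 11.76
total variance = 10.65 + 2 × 11.76 = 34.17
α = (k/(k−1))·(1 − Σσ²ᵢ/total variance) = (7/6)·(1 − 10.65/34.17) = 0.803

Cronbach's α = 0.803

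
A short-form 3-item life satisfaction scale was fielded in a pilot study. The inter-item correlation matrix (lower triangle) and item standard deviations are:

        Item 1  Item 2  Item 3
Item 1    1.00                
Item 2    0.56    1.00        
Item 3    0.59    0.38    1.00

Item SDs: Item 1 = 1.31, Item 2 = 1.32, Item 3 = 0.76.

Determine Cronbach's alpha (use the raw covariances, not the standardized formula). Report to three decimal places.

Σσ²ᵢ = 1.31² + 1.32² + 0.76² = 4.0361
Covariances σ_ij = r_ij · s_i · s_j:
  σ(Item 1,Item 2) = 0.56 × 1.31 × 1.32 = 0.9684
  σ(Item 1,Item 3) = 0.59 × 1.31 × 0.76 = 0.5874
  σ(Item 2,Item 3) = 0.38 × 1.32 × 0.76 = 0.3812
σ²_T = Σσ²ᵢ + 2·Σσ_ij = 4.0361 + 2 × 1.9370 = 7.9101
α = (3/2)·(1 − 4.0361/7.9101) = 0.735

α = 0.735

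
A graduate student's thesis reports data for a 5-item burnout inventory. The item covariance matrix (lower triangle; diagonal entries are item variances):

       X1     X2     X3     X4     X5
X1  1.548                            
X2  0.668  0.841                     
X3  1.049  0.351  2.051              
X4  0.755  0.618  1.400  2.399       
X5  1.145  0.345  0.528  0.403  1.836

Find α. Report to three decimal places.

α = 0.783

Σσᵢ² = 1.548 + 0.841 + 2.051 + 2.399 + 1.836 = 8.675
Σ_{i<j} σ_ij = 7.262
σ²_total = 8.675 + 2 × 7.262 = 23.199
α = (k/(k−1))·(1 − Σσᵢ²/σ²_total) = (5/4)·(1 − 8.675/23.199) = 0.783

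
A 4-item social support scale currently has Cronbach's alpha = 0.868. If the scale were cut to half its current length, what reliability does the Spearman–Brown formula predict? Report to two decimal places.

Length factor m = 1/2
α' = m·α / (1 − (1−m)·α)
   = 1/2 × 0.868 / (1 − (1 − 1/2) × 0.868)
   = 0.4340 / 0.5660 = 0.77

predicted reliability = 0.77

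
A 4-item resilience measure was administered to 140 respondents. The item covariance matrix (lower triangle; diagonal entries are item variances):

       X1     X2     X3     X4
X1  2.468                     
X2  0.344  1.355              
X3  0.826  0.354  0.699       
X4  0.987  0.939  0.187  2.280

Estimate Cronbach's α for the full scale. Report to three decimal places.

ΣVar(i) = 2.468 + 1.355 + 0.699 + 2.280 = 6.802
Σ_{i<j} σ_ij = 3.637
σ²_T = 6.802 + 2 × 3.637 = 14.076
α = (k/(k−1))·(1 − ΣVar(i)/σ²_T) = (4/3)·(1 − 6.802/14.076) = 0.689

Cronbach's α = 0.689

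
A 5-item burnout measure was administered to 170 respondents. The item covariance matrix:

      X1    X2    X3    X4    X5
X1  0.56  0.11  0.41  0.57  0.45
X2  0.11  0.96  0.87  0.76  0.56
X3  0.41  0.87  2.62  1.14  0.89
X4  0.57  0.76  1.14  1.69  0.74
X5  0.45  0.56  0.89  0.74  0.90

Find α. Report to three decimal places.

Σσ²ᵢ = 0.56 + 0.96 + 2.62 + 1.69 + 0.90 = 6.73
Sum of the distinct covariances = 6.50
σ²_total = 6.73 + 2 × 6.50 = 19.73
α = (k/(k−1))·(1 − Σσ²ᵢ/σ²_total) = (5/4)·(1 − 6.73/19.73) = 0.824

α = 0.824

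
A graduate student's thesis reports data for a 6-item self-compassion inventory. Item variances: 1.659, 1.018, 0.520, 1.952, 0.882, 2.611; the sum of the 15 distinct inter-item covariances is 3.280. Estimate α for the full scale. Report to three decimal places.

Σσ²ᵢ = 1.659 + 1.018 + 0.520 + 1.952 + 0.882 + 2.611 = 8.642
Sum of distinct covariances = 3.280
Var(T) = Σσ²ᵢ + 2·Σcov = 8.642 + 2 × 3.280 = 15.202
α = (6/5)·(1 − 8.642/15.202) = 0.518

α = 0.518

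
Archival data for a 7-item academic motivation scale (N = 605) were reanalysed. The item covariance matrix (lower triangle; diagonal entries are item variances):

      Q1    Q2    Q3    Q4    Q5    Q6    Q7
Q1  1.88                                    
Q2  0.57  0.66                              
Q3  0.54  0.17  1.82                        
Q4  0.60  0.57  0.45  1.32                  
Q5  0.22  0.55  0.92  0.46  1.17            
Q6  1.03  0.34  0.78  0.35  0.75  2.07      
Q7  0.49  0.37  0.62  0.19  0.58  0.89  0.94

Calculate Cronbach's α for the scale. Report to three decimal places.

Σσᵢ² = 1.88 + 0.66 + 1.82 + 1.32 + 1.17 + 2.07 + 0.94 = 9.86
Sum of the distinct covariances = 11.44
Var(T) = 9.86 + 2 × 11.44 = 32.74
α = (k/(k−1))·(1 − Σσᵢ²/Var(T)) = (7/6)·(1 − 9.86/32.74) = 0.815

α = 0.815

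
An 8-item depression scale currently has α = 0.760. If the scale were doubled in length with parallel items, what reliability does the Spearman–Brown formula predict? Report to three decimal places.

predicted reliability = 0.864

Length factor m = 2
α' = m·α / (1 + (m−1)·α)
   = 2 × 0.760 / (1 + (2 − 1) × 0.760)
   = 1.5200 / 1.7600 = 0.864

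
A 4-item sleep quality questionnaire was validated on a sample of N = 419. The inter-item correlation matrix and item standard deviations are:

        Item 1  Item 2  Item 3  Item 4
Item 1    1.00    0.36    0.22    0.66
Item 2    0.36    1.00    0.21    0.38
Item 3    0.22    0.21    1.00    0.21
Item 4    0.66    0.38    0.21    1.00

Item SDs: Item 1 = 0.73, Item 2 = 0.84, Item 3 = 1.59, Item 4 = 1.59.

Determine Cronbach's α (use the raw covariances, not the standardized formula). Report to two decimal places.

Σσ²ᵢ = 0.73² + 0.84² + 1.59² + 1.59² = 6.2947
Covariances σ_ij = r_ij · s_i · s_j:
  σ(Item 1,Item 2) = 0.36 × 0.73 × 0.84 = 0.2208
  σ(Item 1,Item 3) = 0.22 × 0.73 × 1.59 = 0.2554
  σ(Item 1,Item 4) = 0.66 × 0.73 × 1.59 = 0.7661
  σ(Item 2,Item 3) = 0.21 × 0.84 × 1.59 = 0.2805
  σ(Item 2,Item 4) = 0.38 × 0.84 × 1.59 = 0.5075
  σ(Item 3,Item 4) = 0.21 × 1.59 × 1.59 = 0.5309
σ²_T = Σσ²ᵢ + 2·Σσ_ij = 6.2947 + 2 × 2.5612 = 11.4171
α = (4/3)·(1 − 6.2947/11.4171) = 0.60

Cronbach's α = 0.60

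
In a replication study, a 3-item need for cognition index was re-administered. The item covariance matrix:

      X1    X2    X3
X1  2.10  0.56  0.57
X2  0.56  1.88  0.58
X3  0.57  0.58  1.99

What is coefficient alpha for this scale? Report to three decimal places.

coefficient alpha = 0.546

ΣVar(i) = 2.10 + 1.88 + 1.99 = 5.97
Sum of the distinct covariances = 1.71
Var(T) = 5.97 + 2 × 1.71 = 9.39
α = (k/(k−1))·(1 − ΣVar(i)/Var(T)) = (3/2)·(1 − 5.97/9.39) = 0.546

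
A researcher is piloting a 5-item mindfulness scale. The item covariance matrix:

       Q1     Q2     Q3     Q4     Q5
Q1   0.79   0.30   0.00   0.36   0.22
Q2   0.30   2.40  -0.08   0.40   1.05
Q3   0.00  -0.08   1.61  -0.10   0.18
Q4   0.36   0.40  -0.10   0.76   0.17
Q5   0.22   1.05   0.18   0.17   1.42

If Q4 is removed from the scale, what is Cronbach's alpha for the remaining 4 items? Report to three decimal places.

α = 0.466

Remaining items: Q1, Q2, Q3, Q5 (k = 4).
Σσ²ᵢ = 0.79 + 2.40 + 1.61 + 1.42 = 6.22
total variance = 6.22 + 2 × 1.67 = 9.56
α (item deleted) = (4/3)·(1 − 6.22/9.56) = 0.466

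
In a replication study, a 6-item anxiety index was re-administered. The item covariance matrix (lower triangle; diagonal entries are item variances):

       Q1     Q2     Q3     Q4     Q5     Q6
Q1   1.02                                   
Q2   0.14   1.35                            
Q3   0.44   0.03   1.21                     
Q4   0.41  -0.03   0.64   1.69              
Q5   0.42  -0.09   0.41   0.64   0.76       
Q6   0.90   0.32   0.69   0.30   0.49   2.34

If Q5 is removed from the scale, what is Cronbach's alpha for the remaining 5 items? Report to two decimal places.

Remaining items: Q1, Q2, Q3, Q4, Q6 (k = 5).
Σσ²ᵢ = 1.02 + 1.35 + 1.21 + 1.69 + 2.34 = 7.61
σ²_T = 7.61 + 2 × 3.84 = 15.29
α (item deleted) = (5/4)·(1 − 7.61/15.29) = 0.63

Cronbach's alpha = 0.63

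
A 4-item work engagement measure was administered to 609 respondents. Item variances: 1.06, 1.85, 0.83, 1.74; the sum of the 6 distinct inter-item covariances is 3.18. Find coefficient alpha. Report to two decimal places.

coefficient alpha = 0.72

Σσ²ᵢ = 1.06 + 1.85 + 0.83 + 1.74 = 5.48
Sum of distinct covariances = 3.18
σ²_T = Σσ²ᵢ + 2·Σcov = 5.48 + 2 × 3.18 = 11.84
α = (4/3)·(1 − 5.48/11.84) = 0.72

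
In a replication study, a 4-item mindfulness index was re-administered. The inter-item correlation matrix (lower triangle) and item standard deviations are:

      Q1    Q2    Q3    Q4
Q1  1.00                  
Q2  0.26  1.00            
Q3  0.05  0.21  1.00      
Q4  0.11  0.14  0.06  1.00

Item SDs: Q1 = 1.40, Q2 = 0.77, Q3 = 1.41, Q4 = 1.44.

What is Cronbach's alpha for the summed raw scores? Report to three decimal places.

Σσ²ᵢ = 1.40² + 0.77² + 1.41² + 1.44² = 6.6146
Covariances σ_ij = r_ij · s_i · s_j:
  σ(Q1,Q2) = 0.26 × 1.40 × 0.77 = 0.2803
  σ(Q1,Q3) = 0.05 × 1.40 × 1.41 = 0.0987
  σ(Q1,Q4) = 0.11 × 1.40 × 1.44 = 0.2218
  σ(Q2,Q3) = 0.21 × 0.77 × 1.41 = 0.2280
  σ(Q2,Q4) = 0.14 × 0.77 × 1.44 = 0.1552
  σ(Q3,Q4) = 0.06 × 1.41 × 1.44 = 0.1218
σ²_T = Σσ²ᵢ + 2·Σσ_ij = 6.6146 + 2 × 1.1058 = 8.8262
α = (4/3)·(1 − 6.6146/8.8262) = 0.334

α = 0.334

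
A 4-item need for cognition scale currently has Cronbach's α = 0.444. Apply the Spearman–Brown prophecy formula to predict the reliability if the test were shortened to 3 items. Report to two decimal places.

Length factor m = 3/4 = 0.7500
α' = m·α / (1 − (1−m)·α)
   = 3/4 × 0.444 / (1 − (1 − 3/4) × 0.444)
   = 0.3330 / 0.8890 = 0.37

predicted reliability = 0.37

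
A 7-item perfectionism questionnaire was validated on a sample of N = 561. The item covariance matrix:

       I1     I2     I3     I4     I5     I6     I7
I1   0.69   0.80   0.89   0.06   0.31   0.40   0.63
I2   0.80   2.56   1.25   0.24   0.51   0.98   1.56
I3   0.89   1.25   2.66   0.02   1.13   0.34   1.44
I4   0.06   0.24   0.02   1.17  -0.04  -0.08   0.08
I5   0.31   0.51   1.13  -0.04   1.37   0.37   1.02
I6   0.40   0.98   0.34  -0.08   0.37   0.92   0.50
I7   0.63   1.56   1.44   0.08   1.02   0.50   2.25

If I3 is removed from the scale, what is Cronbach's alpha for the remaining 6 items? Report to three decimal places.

Cronbach's alpha = 0.745

Remaining items: I1, I2, I4, I5, I6, I7 (k = 6).
Σσᵢ² = 0.69 + 2.56 + 1.17 + 1.37 + 0.92 + 2.25 = 8.96
Var(T) = 8.96 + 2 × 7.34 = 23.64
α (item deleted) = (6/5)·(1 − 8.96/23.64) = 0.745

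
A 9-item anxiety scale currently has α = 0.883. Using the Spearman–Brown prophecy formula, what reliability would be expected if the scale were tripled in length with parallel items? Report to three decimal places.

Length factor m = 3
α' = m·α / (1 + (m−1)·α)
   = 3 × 0.883 / (1 + (3 − 1) × 0.883)
   = 2.6490 / 2.7660 = 0.958

predicted reliability = 0.958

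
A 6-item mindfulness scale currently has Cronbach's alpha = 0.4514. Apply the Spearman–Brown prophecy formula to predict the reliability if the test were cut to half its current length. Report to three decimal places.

Length factor m = 1/2
α' = m·α / (1 − (1−m)·α)
   = 1/2 × 0.4514 / (1 − (1 − 1/2) × 0.4514)
   = 0.2257 / 0.7743 = 0.291

predicted reliability = 0.291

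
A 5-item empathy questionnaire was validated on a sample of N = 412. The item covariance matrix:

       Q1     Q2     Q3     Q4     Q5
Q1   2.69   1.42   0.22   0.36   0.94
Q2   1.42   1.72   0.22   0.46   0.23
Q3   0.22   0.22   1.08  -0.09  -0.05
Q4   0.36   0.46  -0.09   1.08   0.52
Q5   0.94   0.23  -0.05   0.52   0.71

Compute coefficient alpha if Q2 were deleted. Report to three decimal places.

α = 0.541

Remaining items: Q1, Q3, Q4, Q5 (k = 4).
Σσ²ᵢ = 2.69 + 1.08 + 1.08 + 0.71 = 5.56
Var(T) = 5.56 + 2 × 1.90 = 9.36
α (item deleted) = (4/3)·(1 − 5.56/9.36) = 0.541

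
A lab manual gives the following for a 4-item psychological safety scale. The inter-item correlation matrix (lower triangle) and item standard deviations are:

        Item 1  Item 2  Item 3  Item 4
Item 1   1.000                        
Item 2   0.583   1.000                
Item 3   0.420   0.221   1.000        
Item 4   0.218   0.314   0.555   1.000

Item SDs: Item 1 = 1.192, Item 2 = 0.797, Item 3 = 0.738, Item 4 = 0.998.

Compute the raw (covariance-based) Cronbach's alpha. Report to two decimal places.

Cronbach's alpha = 0.70

Σσ²ᵢ = 1.192² + 0.797² + 0.738² + 0.998² = 3.5967
Covariances σ_ij = r_ij · s_i · s_j:
  σ(Item 1,Item 2) = 0.583 × 1.192 × 0.797 = 0.5539
  σ(Item 1,Item 3) = 0.420 × 1.192 × 0.738 = 0.3695
  σ(Item 1,Item 4) = 0.218 × 1.192 × 0.998 = 0.2593
  σ(Item 2,Item 3) = 0.221 × 0.797 × 0.738 = 0.1300
  σ(Item 2,Item 4) = 0.314 × 0.797 × 0.998 = 0.2498
  σ(Item 3,Item 4) = 0.555 × 0.738 × 0.998 = 0.4088
σ²_T = Σσ²ᵢ + 2·Σσ_ij = 3.5967 + 2 × 1.9713 = 7.5393
α = (4/3)·(1 − 3.5967/7.5393) = 0.70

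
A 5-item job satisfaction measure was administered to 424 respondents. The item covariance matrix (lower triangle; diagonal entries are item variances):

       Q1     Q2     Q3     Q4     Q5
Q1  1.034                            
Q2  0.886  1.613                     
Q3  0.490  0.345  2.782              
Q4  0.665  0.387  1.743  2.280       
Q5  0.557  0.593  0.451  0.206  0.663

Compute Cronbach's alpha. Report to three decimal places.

sum of item variances = 1.034 + 1.613 + 2.782 + 2.280 + 0.663 = 8.372
Sum of off-diagonal covariances = 6.323
σ²_T = 8.372 + 2 × 6.323 = 21.018
α = (k/(k−1))·(1 − sum of item variances/σ²_T) = (5/4)·(1 − 8.372/21.018) = 0.752

Cronbach's alpha = 0.752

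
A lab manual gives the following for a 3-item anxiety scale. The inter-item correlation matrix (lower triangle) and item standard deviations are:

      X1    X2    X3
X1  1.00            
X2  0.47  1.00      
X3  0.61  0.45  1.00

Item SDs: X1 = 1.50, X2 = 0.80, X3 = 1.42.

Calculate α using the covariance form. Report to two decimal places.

Σσ²ᵢ = 1.50² + 0.80² + 1.42² = 4.9064
Covariances σ_ij = r_ij · s_i · s_j:
  σ(X1,X2) = 0.47 × 1.50 × 0.80 = 0.5640
  σ(X1,X3) = 0.61 × 1.50 × 1.42 = 1.2993
  σ(X2,X3) = 0.45 × 0.80 × 1.42 = 0.5112
σ²_T = Σσ²ᵢ + 2·Σσ_ij = 4.9064 + 2 × 2.3745 = 9.6554
α = (3/2)·(1 − 4.9064/9.6554) = 0.74

α = 0.74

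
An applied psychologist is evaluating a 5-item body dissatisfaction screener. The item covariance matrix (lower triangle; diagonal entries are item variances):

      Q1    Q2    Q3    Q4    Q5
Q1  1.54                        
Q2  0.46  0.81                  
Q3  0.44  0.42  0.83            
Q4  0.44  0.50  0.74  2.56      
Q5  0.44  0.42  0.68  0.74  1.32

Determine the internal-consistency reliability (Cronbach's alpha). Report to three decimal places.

Cronbach's alpha = 0.749

Σσ²ᵢ = 1.54 + 0.81 + 0.83 + 2.56 + 1.32 = 7.06
Sum of the distinct covariances = 5.28
Var(T) = 7.06 + 2 × 5.28 = 17.62
α = (k/(k−1))·(1 − Σσ²ᵢ/Var(T)) = (5/4)·(1 − 7.06/17.62) = 0.749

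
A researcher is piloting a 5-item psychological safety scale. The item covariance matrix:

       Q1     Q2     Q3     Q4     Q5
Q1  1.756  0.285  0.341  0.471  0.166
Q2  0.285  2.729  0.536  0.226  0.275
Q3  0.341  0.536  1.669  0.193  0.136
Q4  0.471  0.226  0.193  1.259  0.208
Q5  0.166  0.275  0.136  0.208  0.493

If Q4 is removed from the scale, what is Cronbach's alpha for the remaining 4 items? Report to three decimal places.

Remaining items: Q1, Q2, Q3, Q5 (k = 4).
Σσ²ᵢ = 1.756 + 2.729 + 1.669 + 0.493 = 6.647
Var(T) = 6.647 + 2 × 1.739 = 10.125
α (item deleted) = (4/3)·(1 − 6.647/10.125) = 0.458

α = 0.458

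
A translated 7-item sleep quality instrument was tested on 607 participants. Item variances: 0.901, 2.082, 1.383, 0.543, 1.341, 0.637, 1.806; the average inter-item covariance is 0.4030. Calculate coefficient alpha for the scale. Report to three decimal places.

coefficient alpha = 0.771

Σσ²ᵢ = 0.901 + 2.082 + 1.383 + 0.543 + 1.341 + 0.637 + 1.806 = 8.693
Sum of the 21 distinct covariances = 21 × 0.4030 = 8.4630
Var(T) = Σσ²ᵢ + 2·Σcov = 8.693 + 2 × 8.4630 = 25.6190
α = (7/6)·(1 − 8.693/25.6190) = 0.771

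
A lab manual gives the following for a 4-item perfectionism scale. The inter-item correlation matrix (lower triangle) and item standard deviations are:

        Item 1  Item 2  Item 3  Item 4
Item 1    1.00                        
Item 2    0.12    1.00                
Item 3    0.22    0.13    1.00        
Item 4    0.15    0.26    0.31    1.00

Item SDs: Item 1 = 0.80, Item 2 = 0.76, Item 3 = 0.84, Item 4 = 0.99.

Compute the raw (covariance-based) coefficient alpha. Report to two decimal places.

Σσ²ᵢ = 0.80² + 0.76² + 0.84² + 0.99² = 2.9033
Covariances σ_ij = r_ij · s_i · s_j:
  σ(Item 1,Item 2) = 0.12 × 0.80 × 0.76 = 0.0730
  σ(Item 1,Item 3) = 0.22 × 0.80 × 0.84 = 0.1478
  σ(Item 1,Item 4) = 0.15 × 0.80 × 0.99 = 0.1188
  σ(Item 2,Item 3) = 0.13 × 0.76 × 0.84 = 0.0830
  σ(Item 2,Item 4) = 0.26 × 0.76 × 0.99 = 0.1956
  σ(Item 3,Item 4) = 0.31 × 0.84 × 0.99 = 0.2578
σ²_T = Σσ²ᵢ + 2·Σσ_ij = 2.9033 + 2 × 0.8760 = 4.6553
α = (4/3)·(1 − 2.9033/4.6553) = 0.50

coefficient alpha = 0.50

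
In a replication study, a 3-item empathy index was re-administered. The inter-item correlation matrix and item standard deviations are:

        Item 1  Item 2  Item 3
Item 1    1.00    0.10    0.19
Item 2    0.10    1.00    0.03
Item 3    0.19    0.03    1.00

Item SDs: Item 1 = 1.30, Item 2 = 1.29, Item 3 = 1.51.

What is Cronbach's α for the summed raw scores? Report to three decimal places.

α = 0.263

Σσ²ᵢ = 1.30² + 1.29² + 1.51² = 5.6342
Covariances σ_ij = r_ij · s_i · s_j:
  σ(Item 1,Item 2) = 0.10 × 1.30 × 1.29 = 0.1677
  σ(Item 1,Item 3) = 0.19 × 1.30 × 1.51 = 0.3730
  σ(Item 2,Item 3) = 0.03 × 1.29 × 1.51 = 0.0584
σ²_T = Σσ²ᵢ + 2·Σσ_ij = 5.6342 + 2 × 0.5991 = 6.8324
α = (3/2)·(1 − 5.6342/6.8324) = 0.263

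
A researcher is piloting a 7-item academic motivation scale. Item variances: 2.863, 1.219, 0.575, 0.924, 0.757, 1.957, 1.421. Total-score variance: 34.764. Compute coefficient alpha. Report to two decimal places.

α = 0.84

sum of item variances = 2.863 + 1.219 + 0.575 + 0.924 + 0.757 + 1.957 + 1.421 = 9.716
α = (k/(k−1))·(1 − sum of item variances/Var(T)) = (7/6)·(1 − 9.716/34.764) = 0.84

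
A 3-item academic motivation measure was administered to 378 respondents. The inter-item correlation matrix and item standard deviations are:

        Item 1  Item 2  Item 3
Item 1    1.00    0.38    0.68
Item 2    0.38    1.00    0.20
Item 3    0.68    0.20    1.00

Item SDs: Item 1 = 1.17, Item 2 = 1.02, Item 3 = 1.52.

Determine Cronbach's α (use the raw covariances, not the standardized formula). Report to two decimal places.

Σσ²ᵢ = 1.17² + 1.02² + 1.52² = 4.7197
Covariances σ_ij = r_ij · s_i · s_j:
  σ(Item 1,Item 2) = 0.38 × 1.17 × 1.02 = 0.4535
  σ(Item 1,Item 3) = 0.68 × 1.17 × 1.52 = 1.2093
  σ(Item 2,Item 3) = 0.20 × 1.02 × 1.52 = 0.3101
σ²_T = Σσ²ᵢ + 2·Σσ_ij = 4.7197 + 2 × 1.9729 = 8.6655
α = (3/2)·(1 − 4.7197/8.6655) = 0.68

α = 0.68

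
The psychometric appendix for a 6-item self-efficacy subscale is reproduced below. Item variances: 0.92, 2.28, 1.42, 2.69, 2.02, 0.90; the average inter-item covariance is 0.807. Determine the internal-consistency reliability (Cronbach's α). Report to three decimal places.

Cronbach's α = 0.844

sum of item variances = 0.92 + 2.28 + 1.42 + 2.69 + 2.02 + 0.90 = 10.23
Sum of the 15 distinct covariances = 15 × 0.807 = 12.105
σ²_total = sum of item variances + 2·Σcov = 10.23 + 2 × 12.105 = 34.440
α = (6/5)·(1 − 10.23/34.440) = 0.844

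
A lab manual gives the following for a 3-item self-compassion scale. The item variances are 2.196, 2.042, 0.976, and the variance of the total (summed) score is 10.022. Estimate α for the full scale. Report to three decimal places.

Σσ²ᵢ = 2.196 + 2.042 + 0.976 = 5.214
α = (k/(k−1))·(1 − Σσ²ᵢ/σ²_total) = (3/2)·(1 − 5.214/10.022) = 0.720

α = 0.720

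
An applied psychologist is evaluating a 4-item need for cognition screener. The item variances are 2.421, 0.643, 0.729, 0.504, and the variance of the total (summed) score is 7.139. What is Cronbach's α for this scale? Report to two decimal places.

Cronbach's α = 0.53

Σσ²ᵢ = 2.421 + 0.643 + 0.729 + 0.504 = 4.297
α = (k/(k−1))·(1 − Σσ²ᵢ/σ²_T) = (4/3)·(1 − 4.297/7.139) = 0.53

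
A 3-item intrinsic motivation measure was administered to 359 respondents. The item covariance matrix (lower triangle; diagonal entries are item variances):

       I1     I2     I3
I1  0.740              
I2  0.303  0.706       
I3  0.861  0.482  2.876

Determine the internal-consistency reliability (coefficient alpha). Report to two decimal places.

Σσ²ᵢ = 0.740 + 0.706 + 2.876 = 4.322
Sum of the distinct covariances = 1.646
σ²_total = 4.322 + 2 × 1.646 = 7.614
α = (k/(k−1))·(1 − Σσ²ᵢ/σ²_total) = (3/2)·(1 − 4.322/7.614) = 0.65

α = 0.65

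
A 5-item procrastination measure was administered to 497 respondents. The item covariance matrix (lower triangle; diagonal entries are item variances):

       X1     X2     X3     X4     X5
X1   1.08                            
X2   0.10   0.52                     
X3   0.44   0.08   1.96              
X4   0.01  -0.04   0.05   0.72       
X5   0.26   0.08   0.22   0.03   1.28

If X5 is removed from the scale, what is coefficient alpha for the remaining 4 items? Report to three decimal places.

coefficient alpha = 0.307

Remaining items: X1, X2, X3, X4 (k = 4).
sum of item variances = 1.08 + 0.52 + 1.96 + 0.72 = 4.28
σ²_T = 4.28 + 2 × 0.64 = 5.56
α (item deleted) = (4/3)·(1 − 4.28/5.56) = 0.307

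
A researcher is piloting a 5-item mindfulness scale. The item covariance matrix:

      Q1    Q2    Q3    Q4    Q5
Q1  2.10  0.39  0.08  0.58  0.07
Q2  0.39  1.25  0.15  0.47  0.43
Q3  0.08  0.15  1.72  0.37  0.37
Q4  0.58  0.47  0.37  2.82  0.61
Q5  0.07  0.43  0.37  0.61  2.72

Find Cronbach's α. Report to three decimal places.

Cronbach's α = 0.499

sum of item variances = 2.10 + 1.25 + 1.72 + 2.82 + 2.72 = 10.61
Σ_{i<j} σ_ij = 3.52
total variance = 10.61 + 2 × 3.52 = 17.65
α = (k/(k−1))·(1 − sum of item variances/total variance) = (5/4)·(1 − 10.61/17.65) = 0.499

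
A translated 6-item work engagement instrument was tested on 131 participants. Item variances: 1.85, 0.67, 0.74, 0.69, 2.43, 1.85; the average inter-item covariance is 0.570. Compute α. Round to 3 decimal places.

Σσ²ᵢ = 1.85 + 0.67 + 0.74 + 0.69 + 2.43 + 1.85 = 8.23
Sum of the 15 distinct covariances = 15 × 0.570 = 8.550
σ²_T = Σσ²ᵢ + 2·Σcov = 8.23 + 2 × 8.550 = 25.330
α = (6/5)·(1 − 8.23/25.330) = 0.810

α = 0.810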